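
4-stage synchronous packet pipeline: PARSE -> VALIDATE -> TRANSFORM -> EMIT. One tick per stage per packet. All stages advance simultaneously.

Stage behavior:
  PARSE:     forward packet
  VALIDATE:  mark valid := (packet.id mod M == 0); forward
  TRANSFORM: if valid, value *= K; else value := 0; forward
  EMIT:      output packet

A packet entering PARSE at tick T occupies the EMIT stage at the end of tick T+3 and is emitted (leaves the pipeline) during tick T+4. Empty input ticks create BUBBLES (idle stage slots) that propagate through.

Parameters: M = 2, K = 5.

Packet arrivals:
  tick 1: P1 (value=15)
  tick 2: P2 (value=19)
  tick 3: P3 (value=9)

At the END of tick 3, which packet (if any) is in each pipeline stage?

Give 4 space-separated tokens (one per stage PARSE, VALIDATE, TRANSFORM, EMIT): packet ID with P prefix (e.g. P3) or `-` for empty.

Answer: P3 P2 P1 -

Derivation:
Tick 1: [PARSE:P1(v=15,ok=F), VALIDATE:-, TRANSFORM:-, EMIT:-] out:-; in:P1
Tick 2: [PARSE:P2(v=19,ok=F), VALIDATE:P1(v=15,ok=F), TRANSFORM:-, EMIT:-] out:-; in:P2
Tick 3: [PARSE:P3(v=9,ok=F), VALIDATE:P2(v=19,ok=T), TRANSFORM:P1(v=0,ok=F), EMIT:-] out:-; in:P3
At end of tick 3: ['P3', 'P2', 'P1', '-']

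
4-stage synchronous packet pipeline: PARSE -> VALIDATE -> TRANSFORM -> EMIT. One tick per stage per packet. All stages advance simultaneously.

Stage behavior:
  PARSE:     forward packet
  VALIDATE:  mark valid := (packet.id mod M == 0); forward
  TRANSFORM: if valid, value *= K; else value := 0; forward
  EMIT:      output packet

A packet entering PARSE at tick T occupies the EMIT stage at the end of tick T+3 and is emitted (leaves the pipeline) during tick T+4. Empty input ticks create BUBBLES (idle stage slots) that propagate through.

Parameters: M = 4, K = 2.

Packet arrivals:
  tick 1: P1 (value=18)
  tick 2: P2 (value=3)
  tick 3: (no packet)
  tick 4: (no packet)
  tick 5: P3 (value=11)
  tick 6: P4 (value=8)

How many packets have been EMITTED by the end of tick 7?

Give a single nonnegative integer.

Answer: 2

Derivation:
Tick 1: [PARSE:P1(v=18,ok=F), VALIDATE:-, TRANSFORM:-, EMIT:-] out:-; in:P1
Tick 2: [PARSE:P2(v=3,ok=F), VALIDATE:P1(v=18,ok=F), TRANSFORM:-, EMIT:-] out:-; in:P2
Tick 3: [PARSE:-, VALIDATE:P2(v=3,ok=F), TRANSFORM:P1(v=0,ok=F), EMIT:-] out:-; in:-
Tick 4: [PARSE:-, VALIDATE:-, TRANSFORM:P2(v=0,ok=F), EMIT:P1(v=0,ok=F)] out:-; in:-
Tick 5: [PARSE:P3(v=11,ok=F), VALIDATE:-, TRANSFORM:-, EMIT:P2(v=0,ok=F)] out:P1(v=0); in:P3
Tick 6: [PARSE:P4(v=8,ok=F), VALIDATE:P3(v=11,ok=F), TRANSFORM:-, EMIT:-] out:P2(v=0); in:P4
Tick 7: [PARSE:-, VALIDATE:P4(v=8,ok=T), TRANSFORM:P3(v=0,ok=F), EMIT:-] out:-; in:-
Emitted by tick 7: ['P1', 'P2']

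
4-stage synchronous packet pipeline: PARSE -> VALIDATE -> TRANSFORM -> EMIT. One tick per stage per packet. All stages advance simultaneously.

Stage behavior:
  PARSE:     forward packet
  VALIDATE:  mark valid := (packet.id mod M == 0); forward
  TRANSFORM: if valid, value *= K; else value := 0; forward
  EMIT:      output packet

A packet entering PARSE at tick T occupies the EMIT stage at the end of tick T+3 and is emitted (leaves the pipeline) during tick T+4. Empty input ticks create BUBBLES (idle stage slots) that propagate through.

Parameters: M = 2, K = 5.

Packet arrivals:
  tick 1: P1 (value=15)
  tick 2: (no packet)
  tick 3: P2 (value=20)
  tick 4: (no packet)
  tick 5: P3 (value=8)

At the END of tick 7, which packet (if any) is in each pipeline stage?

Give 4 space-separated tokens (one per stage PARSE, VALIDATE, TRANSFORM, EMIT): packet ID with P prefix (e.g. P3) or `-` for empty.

Tick 1: [PARSE:P1(v=15,ok=F), VALIDATE:-, TRANSFORM:-, EMIT:-] out:-; in:P1
Tick 2: [PARSE:-, VALIDATE:P1(v=15,ok=F), TRANSFORM:-, EMIT:-] out:-; in:-
Tick 3: [PARSE:P2(v=20,ok=F), VALIDATE:-, TRANSFORM:P1(v=0,ok=F), EMIT:-] out:-; in:P2
Tick 4: [PARSE:-, VALIDATE:P2(v=20,ok=T), TRANSFORM:-, EMIT:P1(v=0,ok=F)] out:-; in:-
Tick 5: [PARSE:P3(v=8,ok=F), VALIDATE:-, TRANSFORM:P2(v=100,ok=T), EMIT:-] out:P1(v=0); in:P3
Tick 6: [PARSE:-, VALIDATE:P3(v=8,ok=F), TRANSFORM:-, EMIT:P2(v=100,ok=T)] out:-; in:-
Tick 7: [PARSE:-, VALIDATE:-, TRANSFORM:P3(v=0,ok=F), EMIT:-] out:P2(v=100); in:-
At end of tick 7: ['-', '-', 'P3', '-']

Answer: - - P3 -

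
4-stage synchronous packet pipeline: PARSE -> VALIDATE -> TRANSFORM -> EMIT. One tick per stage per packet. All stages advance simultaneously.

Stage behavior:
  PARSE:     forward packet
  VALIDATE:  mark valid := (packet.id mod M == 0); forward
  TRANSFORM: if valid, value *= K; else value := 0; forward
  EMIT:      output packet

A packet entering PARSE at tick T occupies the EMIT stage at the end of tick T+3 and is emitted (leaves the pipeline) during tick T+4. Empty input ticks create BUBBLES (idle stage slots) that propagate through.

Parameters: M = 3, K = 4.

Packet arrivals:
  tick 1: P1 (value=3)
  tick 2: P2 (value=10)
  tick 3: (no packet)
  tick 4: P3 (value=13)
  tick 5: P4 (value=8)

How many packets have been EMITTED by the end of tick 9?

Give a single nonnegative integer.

Tick 1: [PARSE:P1(v=3,ok=F), VALIDATE:-, TRANSFORM:-, EMIT:-] out:-; in:P1
Tick 2: [PARSE:P2(v=10,ok=F), VALIDATE:P1(v=3,ok=F), TRANSFORM:-, EMIT:-] out:-; in:P2
Tick 3: [PARSE:-, VALIDATE:P2(v=10,ok=F), TRANSFORM:P1(v=0,ok=F), EMIT:-] out:-; in:-
Tick 4: [PARSE:P3(v=13,ok=F), VALIDATE:-, TRANSFORM:P2(v=0,ok=F), EMIT:P1(v=0,ok=F)] out:-; in:P3
Tick 5: [PARSE:P4(v=8,ok=F), VALIDATE:P3(v=13,ok=T), TRANSFORM:-, EMIT:P2(v=0,ok=F)] out:P1(v=0); in:P4
Tick 6: [PARSE:-, VALIDATE:P4(v=8,ok=F), TRANSFORM:P3(v=52,ok=T), EMIT:-] out:P2(v=0); in:-
Tick 7: [PARSE:-, VALIDATE:-, TRANSFORM:P4(v=0,ok=F), EMIT:P3(v=52,ok=T)] out:-; in:-
Tick 8: [PARSE:-, VALIDATE:-, TRANSFORM:-, EMIT:P4(v=0,ok=F)] out:P3(v=52); in:-
Tick 9: [PARSE:-, VALIDATE:-, TRANSFORM:-, EMIT:-] out:P4(v=0); in:-
Emitted by tick 9: ['P1', 'P2', 'P3', 'P4']

Answer: 4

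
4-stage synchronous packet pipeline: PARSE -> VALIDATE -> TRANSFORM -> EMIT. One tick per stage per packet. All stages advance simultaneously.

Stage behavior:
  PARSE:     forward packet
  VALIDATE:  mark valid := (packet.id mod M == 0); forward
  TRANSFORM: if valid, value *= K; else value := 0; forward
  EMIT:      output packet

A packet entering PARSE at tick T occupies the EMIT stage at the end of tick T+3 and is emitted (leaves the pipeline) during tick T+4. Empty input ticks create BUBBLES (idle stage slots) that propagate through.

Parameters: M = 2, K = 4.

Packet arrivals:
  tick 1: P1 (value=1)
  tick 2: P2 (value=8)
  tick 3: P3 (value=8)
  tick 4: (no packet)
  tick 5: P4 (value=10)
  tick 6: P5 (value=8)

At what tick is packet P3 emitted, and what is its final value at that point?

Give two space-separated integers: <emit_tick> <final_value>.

Tick 1: [PARSE:P1(v=1,ok=F), VALIDATE:-, TRANSFORM:-, EMIT:-] out:-; in:P1
Tick 2: [PARSE:P2(v=8,ok=F), VALIDATE:P1(v=1,ok=F), TRANSFORM:-, EMIT:-] out:-; in:P2
Tick 3: [PARSE:P3(v=8,ok=F), VALIDATE:P2(v=8,ok=T), TRANSFORM:P1(v=0,ok=F), EMIT:-] out:-; in:P3
Tick 4: [PARSE:-, VALIDATE:P3(v=8,ok=F), TRANSFORM:P2(v=32,ok=T), EMIT:P1(v=0,ok=F)] out:-; in:-
Tick 5: [PARSE:P4(v=10,ok=F), VALIDATE:-, TRANSFORM:P3(v=0,ok=F), EMIT:P2(v=32,ok=T)] out:P1(v=0); in:P4
Tick 6: [PARSE:P5(v=8,ok=F), VALIDATE:P4(v=10,ok=T), TRANSFORM:-, EMIT:P3(v=0,ok=F)] out:P2(v=32); in:P5
Tick 7: [PARSE:-, VALIDATE:P5(v=8,ok=F), TRANSFORM:P4(v=40,ok=T), EMIT:-] out:P3(v=0); in:-
Tick 8: [PARSE:-, VALIDATE:-, TRANSFORM:P5(v=0,ok=F), EMIT:P4(v=40,ok=T)] out:-; in:-
Tick 9: [PARSE:-, VALIDATE:-, TRANSFORM:-, EMIT:P5(v=0,ok=F)] out:P4(v=40); in:-
Tick 10: [PARSE:-, VALIDATE:-, TRANSFORM:-, EMIT:-] out:P5(v=0); in:-
P3: arrives tick 3, valid=False (id=3, id%2=1), emit tick 7, final value 0

Answer: 7 0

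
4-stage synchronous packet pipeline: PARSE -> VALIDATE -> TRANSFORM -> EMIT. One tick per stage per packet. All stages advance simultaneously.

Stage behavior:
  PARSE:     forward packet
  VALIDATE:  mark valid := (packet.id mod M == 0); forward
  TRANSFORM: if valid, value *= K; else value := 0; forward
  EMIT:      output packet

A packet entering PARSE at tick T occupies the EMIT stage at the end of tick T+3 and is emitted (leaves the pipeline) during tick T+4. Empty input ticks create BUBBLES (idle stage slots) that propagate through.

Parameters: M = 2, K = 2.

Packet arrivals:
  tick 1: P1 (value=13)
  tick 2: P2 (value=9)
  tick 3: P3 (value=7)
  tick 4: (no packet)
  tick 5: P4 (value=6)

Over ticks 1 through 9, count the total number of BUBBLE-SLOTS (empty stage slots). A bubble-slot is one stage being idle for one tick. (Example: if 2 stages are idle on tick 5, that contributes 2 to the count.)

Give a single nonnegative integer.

Answer: 20

Derivation:
Tick 1: [PARSE:P1(v=13,ok=F), VALIDATE:-, TRANSFORM:-, EMIT:-] out:-; bubbles=3
Tick 2: [PARSE:P2(v=9,ok=F), VALIDATE:P1(v=13,ok=F), TRANSFORM:-, EMIT:-] out:-; bubbles=2
Tick 3: [PARSE:P3(v=7,ok=F), VALIDATE:P2(v=9,ok=T), TRANSFORM:P1(v=0,ok=F), EMIT:-] out:-; bubbles=1
Tick 4: [PARSE:-, VALIDATE:P3(v=7,ok=F), TRANSFORM:P2(v=18,ok=T), EMIT:P1(v=0,ok=F)] out:-; bubbles=1
Tick 5: [PARSE:P4(v=6,ok=F), VALIDATE:-, TRANSFORM:P3(v=0,ok=F), EMIT:P2(v=18,ok=T)] out:P1(v=0); bubbles=1
Tick 6: [PARSE:-, VALIDATE:P4(v=6,ok=T), TRANSFORM:-, EMIT:P3(v=0,ok=F)] out:P2(v=18); bubbles=2
Tick 7: [PARSE:-, VALIDATE:-, TRANSFORM:P4(v=12,ok=T), EMIT:-] out:P3(v=0); bubbles=3
Tick 8: [PARSE:-, VALIDATE:-, TRANSFORM:-, EMIT:P4(v=12,ok=T)] out:-; bubbles=3
Tick 9: [PARSE:-, VALIDATE:-, TRANSFORM:-, EMIT:-] out:P4(v=12); bubbles=4
Total bubble-slots: 20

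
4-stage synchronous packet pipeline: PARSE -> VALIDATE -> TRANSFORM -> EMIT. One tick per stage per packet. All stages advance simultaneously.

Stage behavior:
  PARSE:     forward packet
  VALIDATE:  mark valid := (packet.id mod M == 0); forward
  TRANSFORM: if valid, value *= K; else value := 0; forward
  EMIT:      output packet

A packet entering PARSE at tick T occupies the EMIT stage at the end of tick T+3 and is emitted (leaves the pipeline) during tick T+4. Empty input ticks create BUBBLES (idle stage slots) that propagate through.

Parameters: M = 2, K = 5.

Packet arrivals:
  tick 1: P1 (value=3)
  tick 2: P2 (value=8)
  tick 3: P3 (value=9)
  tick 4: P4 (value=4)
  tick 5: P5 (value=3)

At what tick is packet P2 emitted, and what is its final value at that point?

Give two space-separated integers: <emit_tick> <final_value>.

Tick 1: [PARSE:P1(v=3,ok=F), VALIDATE:-, TRANSFORM:-, EMIT:-] out:-; in:P1
Tick 2: [PARSE:P2(v=8,ok=F), VALIDATE:P1(v=3,ok=F), TRANSFORM:-, EMIT:-] out:-; in:P2
Tick 3: [PARSE:P3(v=9,ok=F), VALIDATE:P2(v=8,ok=T), TRANSFORM:P1(v=0,ok=F), EMIT:-] out:-; in:P3
Tick 4: [PARSE:P4(v=4,ok=F), VALIDATE:P3(v=9,ok=F), TRANSFORM:P2(v=40,ok=T), EMIT:P1(v=0,ok=F)] out:-; in:P4
Tick 5: [PARSE:P5(v=3,ok=F), VALIDATE:P4(v=4,ok=T), TRANSFORM:P3(v=0,ok=F), EMIT:P2(v=40,ok=T)] out:P1(v=0); in:P5
Tick 6: [PARSE:-, VALIDATE:P5(v=3,ok=F), TRANSFORM:P4(v=20,ok=T), EMIT:P3(v=0,ok=F)] out:P2(v=40); in:-
Tick 7: [PARSE:-, VALIDATE:-, TRANSFORM:P5(v=0,ok=F), EMIT:P4(v=20,ok=T)] out:P3(v=0); in:-
Tick 8: [PARSE:-, VALIDATE:-, TRANSFORM:-, EMIT:P5(v=0,ok=F)] out:P4(v=20); in:-
Tick 9: [PARSE:-, VALIDATE:-, TRANSFORM:-, EMIT:-] out:P5(v=0); in:-
P2: arrives tick 2, valid=True (id=2, id%2=0), emit tick 6, final value 40

Answer: 6 40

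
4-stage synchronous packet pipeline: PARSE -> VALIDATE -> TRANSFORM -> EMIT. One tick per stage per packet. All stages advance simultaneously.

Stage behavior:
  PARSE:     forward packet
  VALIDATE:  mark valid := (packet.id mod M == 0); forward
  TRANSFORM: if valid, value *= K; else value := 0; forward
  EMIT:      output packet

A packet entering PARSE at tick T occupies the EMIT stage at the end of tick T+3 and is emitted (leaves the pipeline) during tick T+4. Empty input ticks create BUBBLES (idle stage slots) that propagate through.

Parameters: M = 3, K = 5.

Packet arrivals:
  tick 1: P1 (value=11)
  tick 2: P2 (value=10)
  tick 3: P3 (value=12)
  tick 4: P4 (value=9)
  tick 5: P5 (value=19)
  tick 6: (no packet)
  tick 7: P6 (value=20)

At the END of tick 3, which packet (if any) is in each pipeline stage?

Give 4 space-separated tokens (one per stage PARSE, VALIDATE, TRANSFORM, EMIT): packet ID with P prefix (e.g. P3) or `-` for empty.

Answer: P3 P2 P1 -

Derivation:
Tick 1: [PARSE:P1(v=11,ok=F), VALIDATE:-, TRANSFORM:-, EMIT:-] out:-; in:P1
Tick 2: [PARSE:P2(v=10,ok=F), VALIDATE:P1(v=11,ok=F), TRANSFORM:-, EMIT:-] out:-; in:P2
Tick 3: [PARSE:P3(v=12,ok=F), VALIDATE:P2(v=10,ok=F), TRANSFORM:P1(v=0,ok=F), EMIT:-] out:-; in:P3
At end of tick 3: ['P3', 'P2', 'P1', '-']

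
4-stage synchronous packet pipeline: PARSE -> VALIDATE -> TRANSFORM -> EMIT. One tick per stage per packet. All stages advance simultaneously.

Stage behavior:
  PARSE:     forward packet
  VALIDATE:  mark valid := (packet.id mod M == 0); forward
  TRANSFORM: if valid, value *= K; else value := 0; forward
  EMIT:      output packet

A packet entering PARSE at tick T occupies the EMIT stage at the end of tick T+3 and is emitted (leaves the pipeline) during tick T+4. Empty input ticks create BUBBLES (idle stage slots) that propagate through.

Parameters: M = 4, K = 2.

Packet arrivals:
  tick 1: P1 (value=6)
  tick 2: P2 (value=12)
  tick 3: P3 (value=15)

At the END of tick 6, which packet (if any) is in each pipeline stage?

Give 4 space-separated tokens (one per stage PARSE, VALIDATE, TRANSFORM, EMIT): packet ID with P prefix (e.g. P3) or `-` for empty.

Answer: - - - P3

Derivation:
Tick 1: [PARSE:P1(v=6,ok=F), VALIDATE:-, TRANSFORM:-, EMIT:-] out:-; in:P1
Tick 2: [PARSE:P2(v=12,ok=F), VALIDATE:P1(v=6,ok=F), TRANSFORM:-, EMIT:-] out:-; in:P2
Tick 3: [PARSE:P3(v=15,ok=F), VALIDATE:P2(v=12,ok=F), TRANSFORM:P1(v=0,ok=F), EMIT:-] out:-; in:P3
Tick 4: [PARSE:-, VALIDATE:P3(v=15,ok=F), TRANSFORM:P2(v=0,ok=F), EMIT:P1(v=0,ok=F)] out:-; in:-
Tick 5: [PARSE:-, VALIDATE:-, TRANSFORM:P3(v=0,ok=F), EMIT:P2(v=0,ok=F)] out:P1(v=0); in:-
Tick 6: [PARSE:-, VALIDATE:-, TRANSFORM:-, EMIT:P3(v=0,ok=F)] out:P2(v=0); in:-
At end of tick 6: ['-', '-', '-', 'P3']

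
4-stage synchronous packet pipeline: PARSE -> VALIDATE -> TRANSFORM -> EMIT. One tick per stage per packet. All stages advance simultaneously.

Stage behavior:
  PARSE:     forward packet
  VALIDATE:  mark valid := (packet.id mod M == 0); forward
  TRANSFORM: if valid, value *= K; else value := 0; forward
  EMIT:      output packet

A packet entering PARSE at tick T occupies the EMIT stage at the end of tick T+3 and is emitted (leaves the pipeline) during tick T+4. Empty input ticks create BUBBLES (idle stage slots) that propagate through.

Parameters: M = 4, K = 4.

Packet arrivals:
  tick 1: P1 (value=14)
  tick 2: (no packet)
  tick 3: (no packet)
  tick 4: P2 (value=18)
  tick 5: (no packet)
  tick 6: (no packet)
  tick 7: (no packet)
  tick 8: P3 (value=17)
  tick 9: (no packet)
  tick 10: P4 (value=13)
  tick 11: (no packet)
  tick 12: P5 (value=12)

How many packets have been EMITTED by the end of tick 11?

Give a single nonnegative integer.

Tick 1: [PARSE:P1(v=14,ok=F), VALIDATE:-, TRANSFORM:-, EMIT:-] out:-; in:P1
Tick 2: [PARSE:-, VALIDATE:P1(v=14,ok=F), TRANSFORM:-, EMIT:-] out:-; in:-
Tick 3: [PARSE:-, VALIDATE:-, TRANSFORM:P1(v=0,ok=F), EMIT:-] out:-; in:-
Tick 4: [PARSE:P2(v=18,ok=F), VALIDATE:-, TRANSFORM:-, EMIT:P1(v=0,ok=F)] out:-; in:P2
Tick 5: [PARSE:-, VALIDATE:P2(v=18,ok=F), TRANSFORM:-, EMIT:-] out:P1(v=0); in:-
Tick 6: [PARSE:-, VALIDATE:-, TRANSFORM:P2(v=0,ok=F), EMIT:-] out:-; in:-
Tick 7: [PARSE:-, VALIDATE:-, TRANSFORM:-, EMIT:P2(v=0,ok=F)] out:-; in:-
Tick 8: [PARSE:P3(v=17,ok=F), VALIDATE:-, TRANSFORM:-, EMIT:-] out:P2(v=0); in:P3
Tick 9: [PARSE:-, VALIDATE:P3(v=17,ok=F), TRANSFORM:-, EMIT:-] out:-; in:-
Tick 10: [PARSE:P4(v=13,ok=F), VALIDATE:-, TRANSFORM:P3(v=0,ok=F), EMIT:-] out:-; in:P4
Tick 11: [PARSE:-, VALIDATE:P4(v=13,ok=T), TRANSFORM:-, EMIT:P3(v=0,ok=F)] out:-; in:-
Emitted by tick 11: ['P1', 'P2']

Answer: 2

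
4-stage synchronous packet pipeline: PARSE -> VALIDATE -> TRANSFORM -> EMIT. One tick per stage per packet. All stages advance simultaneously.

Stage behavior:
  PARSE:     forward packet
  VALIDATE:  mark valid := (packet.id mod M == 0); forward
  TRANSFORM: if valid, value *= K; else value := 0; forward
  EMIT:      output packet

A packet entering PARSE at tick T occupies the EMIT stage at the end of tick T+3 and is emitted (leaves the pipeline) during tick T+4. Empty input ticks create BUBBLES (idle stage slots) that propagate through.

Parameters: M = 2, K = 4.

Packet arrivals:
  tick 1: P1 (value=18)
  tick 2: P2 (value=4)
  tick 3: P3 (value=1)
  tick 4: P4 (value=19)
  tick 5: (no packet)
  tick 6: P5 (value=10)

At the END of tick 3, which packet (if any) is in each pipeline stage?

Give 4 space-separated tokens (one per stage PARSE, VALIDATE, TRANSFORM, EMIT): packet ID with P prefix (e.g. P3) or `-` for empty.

Answer: P3 P2 P1 -

Derivation:
Tick 1: [PARSE:P1(v=18,ok=F), VALIDATE:-, TRANSFORM:-, EMIT:-] out:-; in:P1
Tick 2: [PARSE:P2(v=4,ok=F), VALIDATE:P1(v=18,ok=F), TRANSFORM:-, EMIT:-] out:-; in:P2
Tick 3: [PARSE:P3(v=1,ok=F), VALIDATE:P2(v=4,ok=T), TRANSFORM:P1(v=0,ok=F), EMIT:-] out:-; in:P3
At end of tick 3: ['P3', 'P2', 'P1', '-']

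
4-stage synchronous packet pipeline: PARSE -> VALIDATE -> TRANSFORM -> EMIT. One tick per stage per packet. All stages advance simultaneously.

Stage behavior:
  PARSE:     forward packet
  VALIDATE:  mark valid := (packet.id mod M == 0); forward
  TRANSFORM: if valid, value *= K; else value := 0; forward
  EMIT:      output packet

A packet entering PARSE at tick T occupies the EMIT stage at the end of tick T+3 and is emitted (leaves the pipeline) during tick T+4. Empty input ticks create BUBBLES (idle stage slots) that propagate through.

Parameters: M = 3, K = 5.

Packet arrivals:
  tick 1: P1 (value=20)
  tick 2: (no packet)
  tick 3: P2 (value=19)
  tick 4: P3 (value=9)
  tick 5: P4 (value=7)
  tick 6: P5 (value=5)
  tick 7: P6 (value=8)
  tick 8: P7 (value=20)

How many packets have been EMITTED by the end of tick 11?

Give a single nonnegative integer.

Tick 1: [PARSE:P1(v=20,ok=F), VALIDATE:-, TRANSFORM:-, EMIT:-] out:-; in:P1
Tick 2: [PARSE:-, VALIDATE:P1(v=20,ok=F), TRANSFORM:-, EMIT:-] out:-; in:-
Tick 3: [PARSE:P2(v=19,ok=F), VALIDATE:-, TRANSFORM:P1(v=0,ok=F), EMIT:-] out:-; in:P2
Tick 4: [PARSE:P3(v=9,ok=F), VALIDATE:P2(v=19,ok=F), TRANSFORM:-, EMIT:P1(v=0,ok=F)] out:-; in:P3
Tick 5: [PARSE:P4(v=7,ok=F), VALIDATE:P3(v=9,ok=T), TRANSFORM:P2(v=0,ok=F), EMIT:-] out:P1(v=0); in:P4
Tick 6: [PARSE:P5(v=5,ok=F), VALIDATE:P4(v=7,ok=F), TRANSFORM:P3(v=45,ok=T), EMIT:P2(v=0,ok=F)] out:-; in:P5
Tick 7: [PARSE:P6(v=8,ok=F), VALIDATE:P5(v=5,ok=F), TRANSFORM:P4(v=0,ok=F), EMIT:P3(v=45,ok=T)] out:P2(v=0); in:P6
Tick 8: [PARSE:P7(v=20,ok=F), VALIDATE:P6(v=8,ok=T), TRANSFORM:P5(v=0,ok=F), EMIT:P4(v=0,ok=F)] out:P3(v=45); in:P7
Tick 9: [PARSE:-, VALIDATE:P7(v=20,ok=F), TRANSFORM:P6(v=40,ok=T), EMIT:P5(v=0,ok=F)] out:P4(v=0); in:-
Tick 10: [PARSE:-, VALIDATE:-, TRANSFORM:P7(v=0,ok=F), EMIT:P6(v=40,ok=T)] out:P5(v=0); in:-
Tick 11: [PARSE:-, VALIDATE:-, TRANSFORM:-, EMIT:P7(v=0,ok=F)] out:P6(v=40); in:-
Emitted by tick 11: ['P1', 'P2', 'P3', 'P4', 'P5', 'P6']

Answer: 6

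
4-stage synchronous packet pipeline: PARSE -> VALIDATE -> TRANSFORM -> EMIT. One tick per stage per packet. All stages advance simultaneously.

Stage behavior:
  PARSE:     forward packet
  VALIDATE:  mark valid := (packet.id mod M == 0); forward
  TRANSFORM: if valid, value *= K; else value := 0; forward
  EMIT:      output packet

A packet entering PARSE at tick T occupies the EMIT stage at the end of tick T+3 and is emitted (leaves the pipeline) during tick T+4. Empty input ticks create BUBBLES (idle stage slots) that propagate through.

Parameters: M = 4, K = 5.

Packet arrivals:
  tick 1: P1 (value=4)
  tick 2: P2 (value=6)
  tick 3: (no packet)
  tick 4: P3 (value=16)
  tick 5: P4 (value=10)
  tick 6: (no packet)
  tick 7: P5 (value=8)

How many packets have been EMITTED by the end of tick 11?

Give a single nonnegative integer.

Tick 1: [PARSE:P1(v=4,ok=F), VALIDATE:-, TRANSFORM:-, EMIT:-] out:-; in:P1
Tick 2: [PARSE:P2(v=6,ok=F), VALIDATE:P1(v=4,ok=F), TRANSFORM:-, EMIT:-] out:-; in:P2
Tick 3: [PARSE:-, VALIDATE:P2(v=6,ok=F), TRANSFORM:P1(v=0,ok=F), EMIT:-] out:-; in:-
Tick 4: [PARSE:P3(v=16,ok=F), VALIDATE:-, TRANSFORM:P2(v=0,ok=F), EMIT:P1(v=0,ok=F)] out:-; in:P3
Tick 5: [PARSE:P4(v=10,ok=F), VALIDATE:P3(v=16,ok=F), TRANSFORM:-, EMIT:P2(v=0,ok=F)] out:P1(v=0); in:P4
Tick 6: [PARSE:-, VALIDATE:P4(v=10,ok=T), TRANSFORM:P3(v=0,ok=F), EMIT:-] out:P2(v=0); in:-
Tick 7: [PARSE:P5(v=8,ok=F), VALIDATE:-, TRANSFORM:P4(v=50,ok=T), EMIT:P3(v=0,ok=F)] out:-; in:P5
Tick 8: [PARSE:-, VALIDATE:P5(v=8,ok=F), TRANSFORM:-, EMIT:P4(v=50,ok=T)] out:P3(v=0); in:-
Tick 9: [PARSE:-, VALIDATE:-, TRANSFORM:P5(v=0,ok=F), EMIT:-] out:P4(v=50); in:-
Tick 10: [PARSE:-, VALIDATE:-, TRANSFORM:-, EMIT:P5(v=0,ok=F)] out:-; in:-
Tick 11: [PARSE:-, VALIDATE:-, TRANSFORM:-, EMIT:-] out:P5(v=0); in:-
Emitted by tick 11: ['P1', 'P2', 'P3', 'P4', 'P5']

Answer: 5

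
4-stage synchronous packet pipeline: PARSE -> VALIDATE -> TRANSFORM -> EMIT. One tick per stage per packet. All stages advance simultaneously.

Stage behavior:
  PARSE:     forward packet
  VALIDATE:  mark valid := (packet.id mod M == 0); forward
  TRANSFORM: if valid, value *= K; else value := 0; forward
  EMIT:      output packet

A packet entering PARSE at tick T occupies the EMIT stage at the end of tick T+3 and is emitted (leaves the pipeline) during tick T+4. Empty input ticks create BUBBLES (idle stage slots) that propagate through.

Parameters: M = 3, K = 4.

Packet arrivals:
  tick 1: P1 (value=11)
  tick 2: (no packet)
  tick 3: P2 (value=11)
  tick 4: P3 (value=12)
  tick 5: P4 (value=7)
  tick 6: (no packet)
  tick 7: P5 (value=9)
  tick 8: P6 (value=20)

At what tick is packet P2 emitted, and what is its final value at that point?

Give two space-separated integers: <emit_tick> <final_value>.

Answer: 7 0

Derivation:
Tick 1: [PARSE:P1(v=11,ok=F), VALIDATE:-, TRANSFORM:-, EMIT:-] out:-; in:P1
Tick 2: [PARSE:-, VALIDATE:P1(v=11,ok=F), TRANSFORM:-, EMIT:-] out:-; in:-
Tick 3: [PARSE:P2(v=11,ok=F), VALIDATE:-, TRANSFORM:P1(v=0,ok=F), EMIT:-] out:-; in:P2
Tick 4: [PARSE:P3(v=12,ok=F), VALIDATE:P2(v=11,ok=F), TRANSFORM:-, EMIT:P1(v=0,ok=F)] out:-; in:P3
Tick 5: [PARSE:P4(v=7,ok=F), VALIDATE:P3(v=12,ok=T), TRANSFORM:P2(v=0,ok=F), EMIT:-] out:P1(v=0); in:P4
Tick 6: [PARSE:-, VALIDATE:P4(v=7,ok=F), TRANSFORM:P3(v=48,ok=T), EMIT:P2(v=0,ok=F)] out:-; in:-
Tick 7: [PARSE:P5(v=9,ok=F), VALIDATE:-, TRANSFORM:P4(v=0,ok=F), EMIT:P3(v=48,ok=T)] out:P2(v=0); in:P5
Tick 8: [PARSE:P6(v=20,ok=F), VALIDATE:P5(v=9,ok=F), TRANSFORM:-, EMIT:P4(v=0,ok=F)] out:P3(v=48); in:P6
Tick 9: [PARSE:-, VALIDATE:P6(v=20,ok=T), TRANSFORM:P5(v=0,ok=F), EMIT:-] out:P4(v=0); in:-
Tick 10: [PARSE:-, VALIDATE:-, TRANSFORM:P6(v=80,ok=T), EMIT:P5(v=0,ok=F)] out:-; in:-
Tick 11: [PARSE:-, VALIDATE:-, TRANSFORM:-, EMIT:P6(v=80,ok=T)] out:P5(v=0); in:-
Tick 12: [PARSE:-, VALIDATE:-, TRANSFORM:-, EMIT:-] out:P6(v=80); in:-
P2: arrives tick 3, valid=False (id=2, id%3=2), emit tick 7, final value 0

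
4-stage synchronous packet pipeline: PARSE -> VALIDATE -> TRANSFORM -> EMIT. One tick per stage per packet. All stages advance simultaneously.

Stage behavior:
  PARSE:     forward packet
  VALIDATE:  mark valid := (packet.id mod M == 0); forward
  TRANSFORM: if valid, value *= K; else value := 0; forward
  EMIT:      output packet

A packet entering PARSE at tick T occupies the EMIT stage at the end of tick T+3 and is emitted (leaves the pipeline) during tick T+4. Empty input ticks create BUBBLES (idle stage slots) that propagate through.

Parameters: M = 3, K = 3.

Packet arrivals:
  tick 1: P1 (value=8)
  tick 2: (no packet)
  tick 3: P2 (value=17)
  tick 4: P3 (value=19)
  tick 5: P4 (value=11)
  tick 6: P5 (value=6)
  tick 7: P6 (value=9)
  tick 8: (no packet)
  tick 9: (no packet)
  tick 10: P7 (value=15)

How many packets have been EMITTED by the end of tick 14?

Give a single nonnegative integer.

Answer: 7

Derivation:
Tick 1: [PARSE:P1(v=8,ok=F), VALIDATE:-, TRANSFORM:-, EMIT:-] out:-; in:P1
Tick 2: [PARSE:-, VALIDATE:P1(v=8,ok=F), TRANSFORM:-, EMIT:-] out:-; in:-
Tick 3: [PARSE:P2(v=17,ok=F), VALIDATE:-, TRANSFORM:P1(v=0,ok=F), EMIT:-] out:-; in:P2
Tick 4: [PARSE:P3(v=19,ok=F), VALIDATE:P2(v=17,ok=F), TRANSFORM:-, EMIT:P1(v=0,ok=F)] out:-; in:P3
Tick 5: [PARSE:P4(v=11,ok=F), VALIDATE:P3(v=19,ok=T), TRANSFORM:P2(v=0,ok=F), EMIT:-] out:P1(v=0); in:P4
Tick 6: [PARSE:P5(v=6,ok=F), VALIDATE:P4(v=11,ok=F), TRANSFORM:P3(v=57,ok=T), EMIT:P2(v=0,ok=F)] out:-; in:P5
Tick 7: [PARSE:P6(v=9,ok=F), VALIDATE:P5(v=6,ok=F), TRANSFORM:P4(v=0,ok=F), EMIT:P3(v=57,ok=T)] out:P2(v=0); in:P6
Tick 8: [PARSE:-, VALIDATE:P6(v=9,ok=T), TRANSFORM:P5(v=0,ok=F), EMIT:P4(v=0,ok=F)] out:P3(v=57); in:-
Tick 9: [PARSE:-, VALIDATE:-, TRANSFORM:P6(v=27,ok=T), EMIT:P5(v=0,ok=F)] out:P4(v=0); in:-
Tick 10: [PARSE:P7(v=15,ok=F), VALIDATE:-, TRANSFORM:-, EMIT:P6(v=27,ok=T)] out:P5(v=0); in:P7
Tick 11: [PARSE:-, VALIDATE:P7(v=15,ok=F), TRANSFORM:-, EMIT:-] out:P6(v=27); in:-
Tick 12: [PARSE:-, VALIDATE:-, TRANSFORM:P7(v=0,ok=F), EMIT:-] out:-; in:-
Tick 13: [PARSE:-, VALIDATE:-, TRANSFORM:-, EMIT:P7(v=0,ok=F)] out:-; in:-
Tick 14: [PARSE:-, VALIDATE:-, TRANSFORM:-, EMIT:-] out:P7(v=0); in:-
Emitted by tick 14: ['P1', 'P2', 'P3', 'P4', 'P5', 'P6', 'P7']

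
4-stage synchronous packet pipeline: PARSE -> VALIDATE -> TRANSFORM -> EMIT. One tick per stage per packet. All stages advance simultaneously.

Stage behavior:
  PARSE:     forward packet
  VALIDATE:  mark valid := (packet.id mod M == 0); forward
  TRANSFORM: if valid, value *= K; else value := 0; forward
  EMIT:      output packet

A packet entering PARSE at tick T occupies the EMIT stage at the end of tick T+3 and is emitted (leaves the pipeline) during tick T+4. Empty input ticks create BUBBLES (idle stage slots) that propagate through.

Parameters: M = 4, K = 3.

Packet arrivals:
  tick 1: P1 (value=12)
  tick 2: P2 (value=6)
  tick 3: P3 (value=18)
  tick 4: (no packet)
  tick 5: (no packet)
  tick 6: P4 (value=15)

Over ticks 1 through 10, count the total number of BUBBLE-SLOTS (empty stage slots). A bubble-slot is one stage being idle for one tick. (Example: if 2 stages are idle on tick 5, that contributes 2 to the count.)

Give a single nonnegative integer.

Tick 1: [PARSE:P1(v=12,ok=F), VALIDATE:-, TRANSFORM:-, EMIT:-] out:-; bubbles=3
Tick 2: [PARSE:P2(v=6,ok=F), VALIDATE:P1(v=12,ok=F), TRANSFORM:-, EMIT:-] out:-; bubbles=2
Tick 3: [PARSE:P3(v=18,ok=F), VALIDATE:P2(v=6,ok=F), TRANSFORM:P1(v=0,ok=F), EMIT:-] out:-; bubbles=1
Tick 4: [PARSE:-, VALIDATE:P3(v=18,ok=F), TRANSFORM:P2(v=0,ok=F), EMIT:P1(v=0,ok=F)] out:-; bubbles=1
Tick 5: [PARSE:-, VALIDATE:-, TRANSFORM:P3(v=0,ok=F), EMIT:P2(v=0,ok=F)] out:P1(v=0); bubbles=2
Tick 6: [PARSE:P4(v=15,ok=F), VALIDATE:-, TRANSFORM:-, EMIT:P3(v=0,ok=F)] out:P2(v=0); bubbles=2
Tick 7: [PARSE:-, VALIDATE:P4(v=15,ok=T), TRANSFORM:-, EMIT:-] out:P3(v=0); bubbles=3
Tick 8: [PARSE:-, VALIDATE:-, TRANSFORM:P4(v=45,ok=T), EMIT:-] out:-; bubbles=3
Tick 9: [PARSE:-, VALIDATE:-, TRANSFORM:-, EMIT:P4(v=45,ok=T)] out:-; bubbles=3
Tick 10: [PARSE:-, VALIDATE:-, TRANSFORM:-, EMIT:-] out:P4(v=45); bubbles=4
Total bubble-slots: 24

Answer: 24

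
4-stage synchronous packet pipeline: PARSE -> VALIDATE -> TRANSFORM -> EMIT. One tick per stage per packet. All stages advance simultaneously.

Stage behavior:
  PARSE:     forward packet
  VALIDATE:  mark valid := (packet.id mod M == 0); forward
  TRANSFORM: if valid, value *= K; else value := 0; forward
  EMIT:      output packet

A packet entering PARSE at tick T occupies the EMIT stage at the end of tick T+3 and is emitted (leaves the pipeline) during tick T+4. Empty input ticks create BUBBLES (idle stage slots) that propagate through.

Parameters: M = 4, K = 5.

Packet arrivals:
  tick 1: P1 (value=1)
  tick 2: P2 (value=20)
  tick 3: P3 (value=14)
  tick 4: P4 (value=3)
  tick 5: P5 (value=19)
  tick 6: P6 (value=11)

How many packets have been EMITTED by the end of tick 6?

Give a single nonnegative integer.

Tick 1: [PARSE:P1(v=1,ok=F), VALIDATE:-, TRANSFORM:-, EMIT:-] out:-; in:P1
Tick 2: [PARSE:P2(v=20,ok=F), VALIDATE:P1(v=1,ok=F), TRANSFORM:-, EMIT:-] out:-; in:P2
Tick 3: [PARSE:P3(v=14,ok=F), VALIDATE:P2(v=20,ok=F), TRANSFORM:P1(v=0,ok=F), EMIT:-] out:-; in:P3
Tick 4: [PARSE:P4(v=3,ok=F), VALIDATE:P3(v=14,ok=F), TRANSFORM:P2(v=0,ok=F), EMIT:P1(v=0,ok=F)] out:-; in:P4
Tick 5: [PARSE:P5(v=19,ok=F), VALIDATE:P4(v=3,ok=T), TRANSFORM:P3(v=0,ok=F), EMIT:P2(v=0,ok=F)] out:P1(v=0); in:P5
Tick 6: [PARSE:P6(v=11,ok=F), VALIDATE:P5(v=19,ok=F), TRANSFORM:P4(v=15,ok=T), EMIT:P3(v=0,ok=F)] out:P2(v=0); in:P6
Emitted by tick 6: ['P1', 'P2']

Answer: 2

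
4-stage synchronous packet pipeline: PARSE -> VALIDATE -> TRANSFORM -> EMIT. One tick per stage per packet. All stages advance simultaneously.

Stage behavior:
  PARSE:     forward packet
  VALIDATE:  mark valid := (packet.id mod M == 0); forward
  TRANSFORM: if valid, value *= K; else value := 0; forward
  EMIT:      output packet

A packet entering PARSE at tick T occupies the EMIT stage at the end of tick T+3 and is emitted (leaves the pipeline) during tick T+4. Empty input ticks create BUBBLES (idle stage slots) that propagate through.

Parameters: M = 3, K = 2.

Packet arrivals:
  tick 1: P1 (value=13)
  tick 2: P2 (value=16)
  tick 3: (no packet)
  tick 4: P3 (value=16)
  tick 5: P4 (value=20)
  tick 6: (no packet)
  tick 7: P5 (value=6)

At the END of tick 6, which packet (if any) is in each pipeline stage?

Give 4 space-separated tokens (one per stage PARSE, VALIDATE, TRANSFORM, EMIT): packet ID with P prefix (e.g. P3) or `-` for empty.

Tick 1: [PARSE:P1(v=13,ok=F), VALIDATE:-, TRANSFORM:-, EMIT:-] out:-; in:P1
Tick 2: [PARSE:P2(v=16,ok=F), VALIDATE:P1(v=13,ok=F), TRANSFORM:-, EMIT:-] out:-; in:P2
Tick 3: [PARSE:-, VALIDATE:P2(v=16,ok=F), TRANSFORM:P1(v=0,ok=F), EMIT:-] out:-; in:-
Tick 4: [PARSE:P3(v=16,ok=F), VALIDATE:-, TRANSFORM:P2(v=0,ok=F), EMIT:P1(v=0,ok=F)] out:-; in:P3
Tick 5: [PARSE:P4(v=20,ok=F), VALIDATE:P3(v=16,ok=T), TRANSFORM:-, EMIT:P2(v=0,ok=F)] out:P1(v=0); in:P4
Tick 6: [PARSE:-, VALIDATE:P4(v=20,ok=F), TRANSFORM:P3(v=32,ok=T), EMIT:-] out:P2(v=0); in:-
At end of tick 6: ['-', 'P4', 'P3', '-']

Answer: - P4 P3 -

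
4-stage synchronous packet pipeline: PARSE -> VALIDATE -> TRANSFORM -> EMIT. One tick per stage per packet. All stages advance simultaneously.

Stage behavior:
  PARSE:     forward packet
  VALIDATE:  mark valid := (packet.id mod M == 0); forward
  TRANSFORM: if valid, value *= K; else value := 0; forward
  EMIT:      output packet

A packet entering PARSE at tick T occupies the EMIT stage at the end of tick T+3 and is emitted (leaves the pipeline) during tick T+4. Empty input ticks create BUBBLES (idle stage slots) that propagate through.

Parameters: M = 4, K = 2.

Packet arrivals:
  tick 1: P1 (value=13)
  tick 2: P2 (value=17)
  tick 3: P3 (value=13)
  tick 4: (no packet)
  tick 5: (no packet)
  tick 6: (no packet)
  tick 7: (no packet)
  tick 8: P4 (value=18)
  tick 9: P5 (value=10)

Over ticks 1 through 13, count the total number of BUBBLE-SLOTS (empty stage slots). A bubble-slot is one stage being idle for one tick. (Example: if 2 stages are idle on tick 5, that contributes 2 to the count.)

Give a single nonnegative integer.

Answer: 32

Derivation:
Tick 1: [PARSE:P1(v=13,ok=F), VALIDATE:-, TRANSFORM:-, EMIT:-] out:-; bubbles=3
Tick 2: [PARSE:P2(v=17,ok=F), VALIDATE:P1(v=13,ok=F), TRANSFORM:-, EMIT:-] out:-; bubbles=2
Tick 3: [PARSE:P3(v=13,ok=F), VALIDATE:P2(v=17,ok=F), TRANSFORM:P1(v=0,ok=F), EMIT:-] out:-; bubbles=1
Tick 4: [PARSE:-, VALIDATE:P3(v=13,ok=F), TRANSFORM:P2(v=0,ok=F), EMIT:P1(v=0,ok=F)] out:-; bubbles=1
Tick 5: [PARSE:-, VALIDATE:-, TRANSFORM:P3(v=0,ok=F), EMIT:P2(v=0,ok=F)] out:P1(v=0); bubbles=2
Tick 6: [PARSE:-, VALIDATE:-, TRANSFORM:-, EMIT:P3(v=0,ok=F)] out:P2(v=0); bubbles=3
Tick 7: [PARSE:-, VALIDATE:-, TRANSFORM:-, EMIT:-] out:P3(v=0); bubbles=4
Tick 8: [PARSE:P4(v=18,ok=F), VALIDATE:-, TRANSFORM:-, EMIT:-] out:-; bubbles=3
Tick 9: [PARSE:P5(v=10,ok=F), VALIDATE:P4(v=18,ok=T), TRANSFORM:-, EMIT:-] out:-; bubbles=2
Tick 10: [PARSE:-, VALIDATE:P5(v=10,ok=F), TRANSFORM:P4(v=36,ok=T), EMIT:-] out:-; bubbles=2
Tick 11: [PARSE:-, VALIDATE:-, TRANSFORM:P5(v=0,ok=F), EMIT:P4(v=36,ok=T)] out:-; bubbles=2
Tick 12: [PARSE:-, VALIDATE:-, TRANSFORM:-, EMIT:P5(v=0,ok=F)] out:P4(v=36); bubbles=3
Tick 13: [PARSE:-, VALIDATE:-, TRANSFORM:-, EMIT:-] out:P5(v=0); bubbles=4
Total bubble-slots: 32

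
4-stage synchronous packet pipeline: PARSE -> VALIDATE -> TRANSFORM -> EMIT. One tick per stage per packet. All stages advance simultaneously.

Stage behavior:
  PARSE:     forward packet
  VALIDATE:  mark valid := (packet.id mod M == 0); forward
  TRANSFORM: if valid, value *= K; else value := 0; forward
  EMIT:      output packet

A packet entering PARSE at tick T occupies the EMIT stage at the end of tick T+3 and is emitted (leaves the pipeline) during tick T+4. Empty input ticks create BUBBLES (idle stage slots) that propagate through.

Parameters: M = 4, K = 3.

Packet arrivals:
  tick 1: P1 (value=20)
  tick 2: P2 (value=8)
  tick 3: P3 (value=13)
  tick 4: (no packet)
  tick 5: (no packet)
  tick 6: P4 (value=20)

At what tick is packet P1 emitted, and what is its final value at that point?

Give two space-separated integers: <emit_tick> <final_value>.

Answer: 5 0

Derivation:
Tick 1: [PARSE:P1(v=20,ok=F), VALIDATE:-, TRANSFORM:-, EMIT:-] out:-; in:P1
Tick 2: [PARSE:P2(v=8,ok=F), VALIDATE:P1(v=20,ok=F), TRANSFORM:-, EMIT:-] out:-; in:P2
Tick 3: [PARSE:P3(v=13,ok=F), VALIDATE:P2(v=8,ok=F), TRANSFORM:P1(v=0,ok=F), EMIT:-] out:-; in:P3
Tick 4: [PARSE:-, VALIDATE:P3(v=13,ok=F), TRANSFORM:P2(v=0,ok=F), EMIT:P1(v=0,ok=F)] out:-; in:-
Tick 5: [PARSE:-, VALIDATE:-, TRANSFORM:P3(v=0,ok=F), EMIT:P2(v=0,ok=F)] out:P1(v=0); in:-
Tick 6: [PARSE:P4(v=20,ok=F), VALIDATE:-, TRANSFORM:-, EMIT:P3(v=0,ok=F)] out:P2(v=0); in:P4
Tick 7: [PARSE:-, VALIDATE:P4(v=20,ok=T), TRANSFORM:-, EMIT:-] out:P3(v=0); in:-
Tick 8: [PARSE:-, VALIDATE:-, TRANSFORM:P4(v=60,ok=T), EMIT:-] out:-; in:-
Tick 9: [PARSE:-, VALIDATE:-, TRANSFORM:-, EMIT:P4(v=60,ok=T)] out:-; in:-
Tick 10: [PARSE:-, VALIDATE:-, TRANSFORM:-, EMIT:-] out:P4(v=60); in:-
P1: arrives tick 1, valid=False (id=1, id%4=1), emit tick 5, final value 0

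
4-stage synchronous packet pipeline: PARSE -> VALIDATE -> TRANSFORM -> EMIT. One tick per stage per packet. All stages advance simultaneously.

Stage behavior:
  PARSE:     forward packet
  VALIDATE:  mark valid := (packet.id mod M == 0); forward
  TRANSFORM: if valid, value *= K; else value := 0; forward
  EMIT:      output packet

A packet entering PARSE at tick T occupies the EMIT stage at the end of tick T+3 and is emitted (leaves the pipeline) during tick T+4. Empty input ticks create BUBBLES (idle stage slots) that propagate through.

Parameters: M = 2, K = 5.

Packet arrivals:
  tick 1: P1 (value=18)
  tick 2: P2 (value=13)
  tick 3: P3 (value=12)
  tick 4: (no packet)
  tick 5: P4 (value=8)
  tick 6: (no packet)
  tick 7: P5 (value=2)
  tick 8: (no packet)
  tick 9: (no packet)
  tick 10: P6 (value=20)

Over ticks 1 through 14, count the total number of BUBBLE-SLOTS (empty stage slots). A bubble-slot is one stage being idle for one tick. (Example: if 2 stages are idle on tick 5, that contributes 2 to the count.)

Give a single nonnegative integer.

Tick 1: [PARSE:P1(v=18,ok=F), VALIDATE:-, TRANSFORM:-, EMIT:-] out:-; bubbles=3
Tick 2: [PARSE:P2(v=13,ok=F), VALIDATE:P1(v=18,ok=F), TRANSFORM:-, EMIT:-] out:-; bubbles=2
Tick 3: [PARSE:P3(v=12,ok=F), VALIDATE:P2(v=13,ok=T), TRANSFORM:P1(v=0,ok=F), EMIT:-] out:-; bubbles=1
Tick 4: [PARSE:-, VALIDATE:P3(v=12,ok=F), TRANSFORM:P2(v=65,ok=T), EMIT:P1(v=0,ok=F)] out:-; bubbles=1
Tick 5: [PARSE:P4(v=8,ok=F), VALIDATE:-, TRANSFORM:P3(v=0,ok=F), EMIT:P2(v=65,ok=T)] out:P1(v=0); bubbles=1
Tick 6: [PARSE:-, VALIDATE:P4(v=8,ok=T), TRANSFORM:-, EMIT:P3(v=0,ok=F)] out:P2(v=65); bubbles=2
Tick 7: [PARSE:P5(v=2,ok=F), VALIDATE:-, TRANSFORM:P4(v=40,ok=T), EMIT:-] out:P3(v=0); bubbles=2
Tick 8: [PARSE:-, VALIDATE:P5(v=2,ok=F), TRANSFORM:-, EMIT:P4(v=40,ok=T)] out:-; bubbles=2
Tick 9: [PARSE:-, VALIDATE:-, TRANSFORM:P5(v=0,ok=F), EMIT:-] out:P4(v=40); bubbles=3
Tick 10: [PARSE:P6(v=20,ok=F), VALIDATE:-, TRANSFORM:-, EMIT:P5(v=0,ok=F)] out:-; bubbles=2
Tick 11: [PARSE:-, VALIDATE:P6(v=20,ok=T), TRANSFORM:-, EMIT:-] out:P5(v=0); bubbles=3
Tick 12: [PARSE:-, VALIDATE:-, TRANSFORM:P6(v=100,ok=T), EMIT:-] out:-; bubbles=3
Tick 13: [PARSE:-, VALIDATE:-, TRANSFORM:-, EMIT:P6(v=100,ok=T)] out:-; bubbles=3
Tick 14: [PARSE:-, VALIDATE:-, TRANSFORM:-, EMIT:-] out:P6(v=100); bubbles=4
Total bubble-slots: 32

Answer: 32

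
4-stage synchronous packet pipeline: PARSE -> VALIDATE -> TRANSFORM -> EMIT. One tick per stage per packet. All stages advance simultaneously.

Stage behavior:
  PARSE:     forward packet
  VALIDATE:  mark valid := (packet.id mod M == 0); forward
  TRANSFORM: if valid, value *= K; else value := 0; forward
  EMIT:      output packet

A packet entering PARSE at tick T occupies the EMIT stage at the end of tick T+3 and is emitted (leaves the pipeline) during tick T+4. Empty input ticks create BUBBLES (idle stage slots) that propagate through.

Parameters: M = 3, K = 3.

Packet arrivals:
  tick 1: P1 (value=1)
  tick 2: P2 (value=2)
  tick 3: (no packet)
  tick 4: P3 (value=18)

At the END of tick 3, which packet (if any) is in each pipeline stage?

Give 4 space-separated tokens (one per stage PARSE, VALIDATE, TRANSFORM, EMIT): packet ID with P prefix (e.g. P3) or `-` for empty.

Tick 1: [PARSE:P1(v=1,ok=F), VALIDATE:-, TRANSFORM:-, EMIT:-] out:-; in:P1
Tick 2: [PARSE:P2(v=2,ok=F), VALIDATE:P1(v=1,ok=F), TRANSFORM:-, EMIT:-] out:-; in:P2
Tick 3: [PARSE:-, VALIDATE:P2(v=2,ok=F), TRANSFORM:P1(v=0,ok=F), EMIT:-] out:-; in:-
At end of tick 3: ['-', 'P2', 'P1', '-']

Answer: - P2 P1 -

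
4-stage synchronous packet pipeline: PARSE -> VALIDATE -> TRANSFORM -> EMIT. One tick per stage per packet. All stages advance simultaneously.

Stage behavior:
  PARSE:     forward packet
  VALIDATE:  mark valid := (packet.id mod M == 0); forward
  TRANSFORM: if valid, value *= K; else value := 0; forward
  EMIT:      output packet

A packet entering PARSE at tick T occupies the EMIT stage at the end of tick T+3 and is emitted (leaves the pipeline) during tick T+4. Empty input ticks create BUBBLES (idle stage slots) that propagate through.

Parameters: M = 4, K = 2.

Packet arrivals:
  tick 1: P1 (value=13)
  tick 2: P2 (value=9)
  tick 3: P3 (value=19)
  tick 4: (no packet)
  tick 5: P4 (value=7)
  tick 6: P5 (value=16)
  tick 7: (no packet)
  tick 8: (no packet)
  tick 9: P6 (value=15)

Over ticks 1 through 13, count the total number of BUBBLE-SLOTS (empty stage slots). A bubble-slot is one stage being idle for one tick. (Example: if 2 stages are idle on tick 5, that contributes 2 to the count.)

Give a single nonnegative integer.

Answer: 28

Derivation:
Tick 1: [PARSE:P1(v=13,ok=F), VALIDATE:-, TRANSFORM:-, EMIT:-] out:-; bubbles=3
Tick 2: [PARSE:P2(v=9,ok=F), VALIDATE:P1(v=13,ok=F), TRANSFORM:-, EMIT:-] out:-; bubbles=2
Tick 3: [PARSE:P3(v=19,ok=F), VALIDATE:P2(v=9,ok=F), TRANSFORM:P1(v=0,ok=F), EMIT:-] out:-; bubbles=1
Tick 4: [PARSE:-, VALIDATE:P3(v=19,ok=F), TRANSFORM:P2(v=0,ok=F), EMIT:P1(v=0,ok=F)] out:-; bubbles=1
Tick 5: [PARSE:P4(v=7,ok=F), VALIDATE:-, TRANSFORM:P3(v=0,ok=F), EMIT:P2(v=0,ok=F)] out:P1(v=0); bubbles=1
Tick 6: [PARSE:P5(v=16,ok=F), VALIDATE:P4(v=7,ok=T), TRANSFORM:-, EMIT:P3(v=0,ok=F)] out:P2(v=0); bubbles=1
Tick 7: [PARSE:-, VALIDATE:P5(v=16,ok=F), TRANSFORM:P4(v=14,ok=T), EMIT:-] out:P3(v=0); bubbles=2
Tick 8: [PARSE:-, VALIDATE:-, TRANSFORM:P5(v=0,ok=F), EMIT:P4(v=14,ok=T)] out:-; bubbles=2
Tick 9: [PARSE:P6(v=15,ok=F), VALIDATE:-, TRANSFORM:-, EMIT:P5(v=0,ok=F)] out:P4(v=14); bubbles=2
Tick 10: [PARSE:-, VALIDATE:P6(v=15,ok=F), TRANSFORM:-, EMIT:-] out:P5(v=0); bubbles=3
Tick 11: [PARSE:-, VALIDATE:-, TRANSFORM:P6(v=0,ok=F), EMIT:-] out:-; bubbles=3
Tick 12: [PARSE:-, VALIDATE:-, TRANSFORM:-, EMIT:P6(v=0,ok=F)] out:-; bubbles=3
Tick 13: [PARSE:-, VALIDATE:-, TRANSFORM:-, EMIT:-] out:P6(v=0); bubbles=4
Total bubble-slots: 28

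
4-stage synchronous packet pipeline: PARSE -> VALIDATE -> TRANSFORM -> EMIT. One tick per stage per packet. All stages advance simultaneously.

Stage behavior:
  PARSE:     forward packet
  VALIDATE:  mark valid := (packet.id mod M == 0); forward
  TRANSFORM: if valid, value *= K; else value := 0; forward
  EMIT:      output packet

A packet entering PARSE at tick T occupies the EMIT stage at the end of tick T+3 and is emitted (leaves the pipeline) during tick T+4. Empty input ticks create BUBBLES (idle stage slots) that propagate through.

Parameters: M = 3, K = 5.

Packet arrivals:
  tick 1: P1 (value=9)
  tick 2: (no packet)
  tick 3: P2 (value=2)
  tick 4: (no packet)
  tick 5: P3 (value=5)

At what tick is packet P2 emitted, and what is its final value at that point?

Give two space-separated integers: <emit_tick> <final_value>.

Answer: 7 0

Derivation:
Tick 1: [PARSE:P1(v=9,ok=F), VALIDATE:-, TRANSFORM:-, EMIT:-] out:-; in:P1
Tick 2: [PARSE:-, VALIDATE:P1(v=9,ok=F), TRANSFORM:-, EMIT:-] out:-; in:-
Tick 3: [PARSE:P2(v=2,ok=F), VALIDATE:-, TRANSFORM:P1(v=0,ok=F), EMIT:-] out:-; in:P2
Tick 4: [PARSE:-, VALIDATE:P2(v=2,ok=F), TRANSFORM:-, EMIT:P1(v=0,ok=F)] out:-; in:-
Tick 5: [PARSE:P3(v=5,ok=F), VALIDATE:-, TRANSFORM:P2(v=0,ok=F), EMIT:-] out:P1(v=0); in:P3
Tick 6: [PARSE:-, VALIDATE:P3(v=5,ok=T), TRANSFORM:-, EMIT:P2(v=0,ok=F)] out:-; in:-
Tick 7: [PARSE:-, VALIDATE:-, TRANSFORM:P3(v=25,ok=T), EMIT:-] out:P2(v=0); in:-
Tick 8: [PARSE:-, VALIDATE:-, TRANSFORM:-, EMIT:P3(v=25,ok=T)] out:-; in:-
Tick 9: [PARSE:-, VALIDATE:-, TRANSFORM:-, EMIT:-] out:P3(v=25); in:-
P2: arrives tick 3, valid=False (id=2, id%3=2), emit tick 7, final value 0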